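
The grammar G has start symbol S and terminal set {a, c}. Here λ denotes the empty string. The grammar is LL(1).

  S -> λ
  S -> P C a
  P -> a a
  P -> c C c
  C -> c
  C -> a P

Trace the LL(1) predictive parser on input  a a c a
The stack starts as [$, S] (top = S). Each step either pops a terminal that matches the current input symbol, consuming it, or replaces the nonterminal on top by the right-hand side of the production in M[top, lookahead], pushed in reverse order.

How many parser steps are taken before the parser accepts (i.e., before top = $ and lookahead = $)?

7

step 1: stack=$ S  input=a a c a $  — expand S -> P C a
step 2: stack=$ a C P  input=a a c a $  — expand P -> a a
step 3: stack=$ a C a a  input=a a c a $  — match a
step 4: stack=$ a C a  input=a c a $  — match a
step 5: stack=$ a C  input=c a $  — expand C -> c
step 6: stack=$ a c  input=c a $  — match c
step 7: stack=$ a  input=a $  — match a
Accept reached after 7 steps.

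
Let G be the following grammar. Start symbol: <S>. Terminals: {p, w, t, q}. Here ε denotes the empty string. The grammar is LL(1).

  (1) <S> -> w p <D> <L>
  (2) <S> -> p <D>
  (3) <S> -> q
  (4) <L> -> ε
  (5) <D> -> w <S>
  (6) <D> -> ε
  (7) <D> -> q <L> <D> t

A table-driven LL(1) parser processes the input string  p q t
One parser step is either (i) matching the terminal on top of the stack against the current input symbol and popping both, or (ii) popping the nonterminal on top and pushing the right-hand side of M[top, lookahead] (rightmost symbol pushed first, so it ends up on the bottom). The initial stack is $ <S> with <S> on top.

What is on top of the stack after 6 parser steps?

     Stack          Input    Action
  1  $ <S>          p q t $  expand <S> -> p <D>
  2  $ <D> p        p q t $  match p
  3  $ <D>          q t $    expand <D> -> q <L> <D> t
  4  $ t <D> <L> q  q t $    match q
  5  $ t <D> <L>    t $      expand <L> -> ε
  6  $ t <D>        t $      expand <D> -> ε
Stack after step 6: $ t (top = t).

t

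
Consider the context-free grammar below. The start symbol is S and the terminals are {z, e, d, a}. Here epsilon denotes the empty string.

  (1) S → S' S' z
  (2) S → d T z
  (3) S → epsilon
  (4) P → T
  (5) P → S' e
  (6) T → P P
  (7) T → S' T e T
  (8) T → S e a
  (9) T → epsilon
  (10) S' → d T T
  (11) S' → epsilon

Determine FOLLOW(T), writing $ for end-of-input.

{d, e, z}

FIRST(S'): from S'→d T T we get {d}; from S'→epsilon we get {epsilon}. So FIRST(S') = {epsilon, d}.
FIRST(S): from S→S' S' z we get {d, z}; from S→d T z we get {d}; from S→epsilon we get {epsilon}. So FIRST(S) = {epsilon, d, z}.
FIRST(P): from P→T we get {epsilon, d, e, z}; from P→S' e we get {d, e}. So FIRST(P) = {epsilon, d, e, z}.
FIRST(T): from T→P P we get {epsilon, d, e, z}; from T→S' T e T we get {d, e, z}; from T→S e a we get {d, e, z}; from T→epsilon we get {epsilon}. So FIRST(T) = {epsilon, d, e, z}.
FOLLOW(S) includes $ since S is the start symbol.
FOLLOW(S): in T→S e a, S is followed by e a with FIRST {e}. Thus FOLLOW(S) = {$, e}.
FOLLOW(S'): in S→S' S' z (occurrence 1), S' is followed by S' z with FIRST {d, z}; in S→S' S' z (occurrence 2), S' is followed by z with FIRST {z}; in P→S' e, S' is followed by e with FIRST {e}; in T→S' T e T, S' is followed by T e T with FIRST {d, e, z}. Thus FOLLOW(S') = {d, e, z}.
FOLLOW(P): in T→P P (occurrence 1), P is followed by P with FIRST {epsilon, d, e, z}; in T→P P (occurrence 1), the suffix after P is nullable, so FOLLOW(P) ⊇ FOLLOW(T) = {d, e, z}; in T→P P (occurrence 2), the suffix after P is empty, so FOLLOW(P) ⊇ FOLLOW(T) = {d, e, z}. Thus FOLLOW(P) = {d, e, z}.
FOLLOW(T): in S→d T z, T is followed by z with FIRST {z}; in P→T, the suffix after T is empty, so FOLLOW(T) ⊇ FOLLOW(P) = {d, e, z}; in T→S' T e T (occurrence 1), T is followed by e T with FIRST {e}; in T→S' T e T (occurrence 2), the suffix after T is empty (adds nothing new); in S'→d T T (occurrence 1), T is followed by T with FIRST {epsilon, d, e, z}; in S'→d T T (occurrence 1), the suffix after T is nullable, so FOLLOW(T) ⊇ FOLLOW(S') = {d, e, z}; in S'→d T T (occurrence 2), the suffix after T is empty, so FOLLOW(T) ⊇ FOLLOW(S') = {d, e, z}. Thus FOLLOW(T) = {d, e, z}.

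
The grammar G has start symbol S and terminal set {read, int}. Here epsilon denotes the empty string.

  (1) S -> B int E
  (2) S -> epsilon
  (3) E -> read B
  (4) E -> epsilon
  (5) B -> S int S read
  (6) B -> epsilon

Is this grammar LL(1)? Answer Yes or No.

FIRST(S) = {epsilon, int}
FIRST(E) = {epsilon, read}
FIRST(B) = {epsilon, int}
FOLLOW(S) = {$, int, read}
FOLLOW(E) = {$, int, read}
FOLLOW(B) = {$, int, read}
Cell M[B, int] receives both B -> S int S read and B -> epsilon — the grammar is not LL(1).

No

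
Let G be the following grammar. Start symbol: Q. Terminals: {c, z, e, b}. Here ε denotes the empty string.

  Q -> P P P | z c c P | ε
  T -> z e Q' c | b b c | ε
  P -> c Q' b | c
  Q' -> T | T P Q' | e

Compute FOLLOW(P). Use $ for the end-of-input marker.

{$, b, c, e, z}

FIRST(T) = {ε, b, z}
FIRST(P) = {c}
FIRST(Q) = {ε, c, z}  (via P P P)
FIRST(Q') = {ε, b, c, e, z}  (via T, T P Q')
FOLLOW(Q) includes $ since Q is the start symbol.
FOLLOW(Q): Q appears on no right-hand side. Thus FOLLOW(Q) = {$}.
FOLLOW(Q'): in T->z e Q' c, Q' is followed by c with FIRST {c}; in P->c Q' b, Q' is followed by b with FIRST {b}; in Q'->T P Q', the suffix after Q' is empty (adds nothing new). Thus FOLLOW(Q') = {b, c}.
FOLLOW(T): in Q'->T, the suffix after T is empty, so FOLLOW(T) ⊇ FOLLOW(Q') = {b, c}; in Q'->T P Q', T is followed by P Q' with FIRST {c}. Thus FOLLOW(T) = {b, c}.
FOLLOW(P): in Q->P P P (occurrence 1), P is followed by P P with FIRST {c}; in Q->P P P (occurrence 2), P is followed by P with FIRST {c}; in Q->P P P (occurrence 3), the suffix after P is empty, so FOLLOW(P) ⊇ FOLLOW(Q) = {$}; in Q->z c c P, the suffix after P is empty, so FOLLOW(P) ⊇ FOLLOW(Q) = {$}; in Q'->T P Q', P is followed by Q' with FIRST {ε, b, c, e, z}; in Q'->T P Q', the suffix after P is nullable, so FOLLOW(P) ⊇ FOLLOW(Q') = {b, c}. Thus FOLLOW(P) = {$, b, c, e, z}.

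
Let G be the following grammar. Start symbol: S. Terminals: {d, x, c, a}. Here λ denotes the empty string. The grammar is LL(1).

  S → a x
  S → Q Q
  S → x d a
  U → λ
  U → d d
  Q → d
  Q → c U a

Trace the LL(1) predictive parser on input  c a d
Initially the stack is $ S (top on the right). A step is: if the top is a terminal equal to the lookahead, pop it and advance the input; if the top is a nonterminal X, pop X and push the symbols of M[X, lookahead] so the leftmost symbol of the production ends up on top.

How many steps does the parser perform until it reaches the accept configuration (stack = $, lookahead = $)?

     Stack      Input    Action
  1  $ S        c a d $  expand S → Q Q
  2  $ Q Q      c a d $  expand Q → c U a
  3  $ Q a U c  c a d $  match c
  4  $ Q a U    a d $    expand U → λ
  5  $ Q a      a d $    match a
  6  $ Q        d $      expand Q → d
  7  $ d        d $      match d
Accept reached after 7 steps.

7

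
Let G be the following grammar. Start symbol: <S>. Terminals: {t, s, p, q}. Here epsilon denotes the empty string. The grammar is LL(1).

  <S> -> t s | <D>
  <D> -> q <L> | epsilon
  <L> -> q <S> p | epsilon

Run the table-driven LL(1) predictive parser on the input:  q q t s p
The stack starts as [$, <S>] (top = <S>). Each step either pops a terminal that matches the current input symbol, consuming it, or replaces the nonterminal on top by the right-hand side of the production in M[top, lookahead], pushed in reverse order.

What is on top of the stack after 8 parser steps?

step 1: stack=$ <S>  input=q q t s p $  — expand <S> -> <D>
step 2: stack=$ <D>  input=q q t s p $  — expand <D> -> q <L>
step 3: stack=$ <L> q  input=q q t s p $  — match q
step 4: stack=$ <L>  input=q t s p $  — expand <L> -> q <S> p
step 5: stack=$ p <S> q  input=q t s p $  — match q
step 6: stack=$ p <S>  input=t s p $  — expand <S> -> t s
step 7: stack=$ p s t  input=t s p $  — match t
step 8: stack=$ p s  input=s p $  — match s
Stack after step 8: $ p (top = p).

p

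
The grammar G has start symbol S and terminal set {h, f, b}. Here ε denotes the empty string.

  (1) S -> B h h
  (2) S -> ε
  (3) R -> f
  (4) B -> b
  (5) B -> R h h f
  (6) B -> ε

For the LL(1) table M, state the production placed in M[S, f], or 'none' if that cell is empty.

S -> B h h

FIRST(R) = {f}
FIRST(B) = {ε, b, f}  (via R h h f)
FIRST(S) = {ε, b, f, h}  (via B h h)
FOLLOW(S) includes $ since S is the start symbol.
FOLLOW(S): S appears on no right-hand side. Thus FOLLOW(S) = {$}.
For S -> B h h: FIRST(B h h) = {b, f, h}, so it goes in M[S, t] for t ∈ {b, f, h}.
For S -> ε: FIRST(ε) = {ε}, so it goes in M[S, t] for t ∈ {}; since ε ∈ FIRST, also for every t ∈ FOLLOW(S) = {$}.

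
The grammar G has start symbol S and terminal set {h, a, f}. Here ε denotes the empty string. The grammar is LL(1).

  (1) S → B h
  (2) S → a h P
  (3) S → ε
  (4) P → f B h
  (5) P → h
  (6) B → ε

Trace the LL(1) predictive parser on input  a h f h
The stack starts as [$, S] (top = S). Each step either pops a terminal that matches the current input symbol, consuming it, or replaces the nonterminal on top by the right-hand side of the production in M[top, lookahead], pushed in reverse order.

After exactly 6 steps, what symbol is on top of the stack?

     Stack    Input      Action
  1  $ S      a h f h $  expand S → a h P
  2  $ P h a  a h f h $  match a
  3  $ P h    h f h $    match h
  4  $ P      f h $      expand P → f B h
  5  $ h B f  f h $      match f
  6  $ h B    h $        expand B → ε
Stack after step 6: $ h (top = h).

h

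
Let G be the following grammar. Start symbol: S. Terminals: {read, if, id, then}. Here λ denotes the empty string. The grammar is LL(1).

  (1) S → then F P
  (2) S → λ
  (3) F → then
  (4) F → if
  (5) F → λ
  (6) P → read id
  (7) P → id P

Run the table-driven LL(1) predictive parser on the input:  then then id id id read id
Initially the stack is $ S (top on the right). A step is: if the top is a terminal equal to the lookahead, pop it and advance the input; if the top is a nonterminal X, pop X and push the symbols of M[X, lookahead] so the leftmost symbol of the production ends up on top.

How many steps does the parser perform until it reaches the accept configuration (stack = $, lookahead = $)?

13

      Stack       Input                         Action
   1  $ S         then then id id id read id $  expand S → then F P
   2  $ P F then  then then id id id read id $  match then
   3  $ P F       then id id id read id $       expand F → then
   4  $ P then    then id id id read id $       match then
   5  $ P         id id id read id $            expand P → id P
   6  $ P id      id id id read id $            match id
   7  $ P         id id read id $               expand P → id P
   8  $ P id      id id read id $               match id
   9  $ P         id read id $                  expand P → id P
  10  $ P id      id read id $                  match id
  11  $ P         read id $                     expand P → read id
  12  $ id read   read id $                     match read
  13  $ id        id $                          match id
Accept reached after 13 steps.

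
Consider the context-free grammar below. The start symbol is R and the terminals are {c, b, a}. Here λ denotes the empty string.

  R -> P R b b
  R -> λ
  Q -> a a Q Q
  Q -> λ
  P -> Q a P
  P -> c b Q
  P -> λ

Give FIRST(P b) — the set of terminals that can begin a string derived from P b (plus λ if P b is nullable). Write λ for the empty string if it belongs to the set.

{a, b, c}

FIRST(Q) = {λ, a}
FIRST(P) = {λ, a, c}  (via Q a P)
FIRST(R) = {λ, a, b, c}  (via P R b b)
FIRST(P b): take FIRST of each symbol in turn, carrying on past any symbol whose FIRST contains λ; result {a, b, c}.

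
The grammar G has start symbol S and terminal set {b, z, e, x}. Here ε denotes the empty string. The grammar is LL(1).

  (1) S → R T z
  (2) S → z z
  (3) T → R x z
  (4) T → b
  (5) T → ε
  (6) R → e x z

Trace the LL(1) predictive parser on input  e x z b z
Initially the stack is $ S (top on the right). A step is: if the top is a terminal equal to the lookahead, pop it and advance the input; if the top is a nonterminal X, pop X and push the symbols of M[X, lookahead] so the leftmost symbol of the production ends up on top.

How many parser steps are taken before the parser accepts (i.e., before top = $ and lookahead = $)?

     Stack        Input        Action
  1  $ S          e x z b z $  expand S → R T z
  2  $ z T R      e x z b z $  expand R → e x z
  3  $ z T z x e  e x z b z $  match e
  4  $ z T z x    x z b z $    match x
  5  $ z T z      z b z $      match z
  6  $ z T        b z $        expand T → b
  7  $ z b        b z $        match b
  8  $ z          z $          match z
Accept reached after 8 steps.

8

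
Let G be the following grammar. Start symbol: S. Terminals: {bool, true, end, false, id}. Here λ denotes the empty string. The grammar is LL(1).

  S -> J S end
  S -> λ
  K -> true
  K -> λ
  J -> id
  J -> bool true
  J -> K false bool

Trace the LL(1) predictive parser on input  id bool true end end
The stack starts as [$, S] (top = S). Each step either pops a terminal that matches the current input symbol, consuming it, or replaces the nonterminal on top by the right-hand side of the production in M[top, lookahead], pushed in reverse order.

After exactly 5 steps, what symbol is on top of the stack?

step 1: stack=$ S  input=id bool true end end $  — expand S -> J S end
step 2: stack=$ end S J  input=id bool true end end $  — expand J -> id
step 3: stack=$ end S id  input=id bool true end end $  — match id
step 4: stack=$ end S  input=bool true end end $  — expand S -> J S end
step 5: stack=$ end end S J  input=bool true end end $  — expand J -> bool true
Stack after step 5: $ end end S true bool (top = bool).

bool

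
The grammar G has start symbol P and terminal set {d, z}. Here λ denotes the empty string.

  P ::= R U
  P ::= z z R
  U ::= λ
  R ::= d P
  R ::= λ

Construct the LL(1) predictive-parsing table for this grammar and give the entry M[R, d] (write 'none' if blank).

FIRST(U) = {λ}
FIRST(R) = {λ, d}
FIRST(P) = {λ, d, z}  (via R U)
FOLLOW(P) includes $ since P is the start symbol.
FOLLOW(P): in R::=d P, the suffix after P is empty, so FOLLOW(P) ⊇ FOLLOW(R) = {$}. Thus FOLLOW(P) = {$}.
FOLLOW(R): in P::=R U, R is followed by U with FIRST {λ}; in P::=R U, the suffix after R is nullable, so FOLLOW(R) ⊇ FOLLOW(P) = {$}; in P::=z z R, the suffix after R is empty, so FOLLOW(R) ⊇ FOLLOW(P) = {$}. Thus FOLLOW(R) = {$}.
For R ::= d P: FIRST(d P) = {d}, so it goes in M[R, t] for t ∈ {d}.
For R ::= λ: FIRST(λ) = {λ}, so it goes in M[R, t] for t ∈ {}; since λ ∈ FIRST, also for every t ∈ FOLLOW(R) = {$}.

R ::= d P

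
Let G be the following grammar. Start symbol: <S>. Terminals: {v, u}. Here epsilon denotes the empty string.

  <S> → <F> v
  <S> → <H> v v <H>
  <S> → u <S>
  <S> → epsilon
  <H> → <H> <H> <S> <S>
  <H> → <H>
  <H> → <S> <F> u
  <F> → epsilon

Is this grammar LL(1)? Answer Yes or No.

No

FIRST(<S>) = {epsilon, u, v}
FIRST(<H>) = {u, v}
FIRST(<F>) = {epsilon}
FOLLOW(<S>) = {$, u, v}
FOLLOW(<H>) = {$, u, v}
FOLLOW(<F>) = {u, v}
Cell M[<H>, u] receives both <H> → <H> <H> <S> <S> and <H> → <H> and <H> → <S> <F> u — the grammar is not LL(1).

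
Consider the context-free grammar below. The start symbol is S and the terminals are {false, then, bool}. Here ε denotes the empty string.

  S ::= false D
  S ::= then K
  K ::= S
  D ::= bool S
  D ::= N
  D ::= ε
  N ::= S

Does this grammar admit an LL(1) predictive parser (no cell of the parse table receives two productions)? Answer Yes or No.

FIRST(S) = {false, then}
FIRST(K) = {false, then}
FIRST(D) = {ε, bool, false, then}
FIRST(N) = {false, then}
FOLLOW(S) = {$}
FOLLOW(K) = {$}
FOLLOW(D) = {$}
FOLLOW(N) = {$}
Each cell of M receives at most one production.

Yes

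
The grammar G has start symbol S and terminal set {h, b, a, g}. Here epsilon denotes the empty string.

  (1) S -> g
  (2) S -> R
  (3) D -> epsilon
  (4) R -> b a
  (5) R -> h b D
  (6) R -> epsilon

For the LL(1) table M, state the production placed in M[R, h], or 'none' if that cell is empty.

FIRST(D) = {epsilon}
FIRST(R) = {epsilon, b, h}
FIRST(S) = {epsilon, b, g, h}  (via R)
FOLLOW(S) includes $ since S is the start symbol.
FOLLOW(S): S appears on no right-hand side. Thus FOLLOW(S) = {$}.
FOLLOW(R): in S->R, the suffix after R is empty, so FOLLOW(R) ⊇ FOLLOW(S) = {$}. Thus FOLLOW(R) = {$}.
For R -> b a: FIRST(b a) = {b}, so it goes in M[R, t] for t ∈ {b}.
For R -> h b D: FIRST(h b D) = {h}, so it goes in M[R, t] for t ∈ {h}.
For R -> epsilon: FIRST(epsilon) = {epsilon}, so it goes in M[R, t] for t ∈ {}; since epsilon ∈ FIRST, also for every t ∈ FOLLOW(R) = {$}.

R -> h b D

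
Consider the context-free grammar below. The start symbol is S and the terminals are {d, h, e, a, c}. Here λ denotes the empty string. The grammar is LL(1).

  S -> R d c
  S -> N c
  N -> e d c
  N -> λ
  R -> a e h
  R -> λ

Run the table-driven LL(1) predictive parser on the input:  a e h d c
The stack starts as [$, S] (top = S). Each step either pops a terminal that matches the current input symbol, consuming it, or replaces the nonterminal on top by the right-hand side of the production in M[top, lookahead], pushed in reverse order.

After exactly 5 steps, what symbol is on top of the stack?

     Stack        Input        Action
  1  $ S          a e h d c $  expand S -> R d c
  2  $ c d R      a e h d c $  expand R -> a e h
  3  $ c d h e a  a e h d c $  match a
  4  $ c d h e    e h d c $    match e
  5  $ c d h      h d c $      match h
Stack after step 5: $ c d (top = d).

d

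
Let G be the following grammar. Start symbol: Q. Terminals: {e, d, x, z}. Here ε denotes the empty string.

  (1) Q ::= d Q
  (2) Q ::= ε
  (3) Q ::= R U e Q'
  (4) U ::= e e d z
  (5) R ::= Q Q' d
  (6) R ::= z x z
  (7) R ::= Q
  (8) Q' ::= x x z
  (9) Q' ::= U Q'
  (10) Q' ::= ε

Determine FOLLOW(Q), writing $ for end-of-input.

{$, d, e, x}

FIRST(U) = {e}
FIRST(Q') = {ε, e, x}  (via U Q')
FIRST(Q) = {ε, d, e, x, z}  (via R U e Q')
FIRST(R) = {ε, d, e, x, z}  (via Q Q' d, Q)
FOLLOW(Q) includes $ since Q is the start symbol.
FOLLOW(R): in Q::=R U e Q', R is followed by U e Q' with FIRST {e}. Thus FOLLOW(R) = {e}.
FOLLOW(Q): in Q::=d Q, the suffix after Q is empty (adds nothing new); in R::=Q Q' d, Q is followed by Q' d with FIRST {d, e, x}; in R::=Q, the suffix after Q is empty, so FOLLOW(Q) ⊇ FOLLOW(R) = {e}. Thus FOLLOW(Q) = {$, d, e, x}.
FOLLOW(Q'): in Q::=R U e Q', the suffix after Q' is empty, so FOLLOW(Q') ⊇ FOLLOW(Q) = {$, d, e, x}; in R::=Q Q' d, Q' is followed by d with FIRST {d}; in Q'::=U Q', the suffix after Q' is empty (adds nothing new). Thus FOLLOW(Q') = {$, d, e, x}.
FOLLOW(U): in Q::=R U e Q', U is followed by e Q' with FIRST {e}; in Q'::=U Q', U is followed by Q' with FIRST {ε, e, x}; in Q'::=U Q', the suffix after U is nullable, so FOLLOW(U) ⊇ FOLLOW(Q') = {$, d, e, x}. Thus FOLLOW(U) = {$, d, e, x}.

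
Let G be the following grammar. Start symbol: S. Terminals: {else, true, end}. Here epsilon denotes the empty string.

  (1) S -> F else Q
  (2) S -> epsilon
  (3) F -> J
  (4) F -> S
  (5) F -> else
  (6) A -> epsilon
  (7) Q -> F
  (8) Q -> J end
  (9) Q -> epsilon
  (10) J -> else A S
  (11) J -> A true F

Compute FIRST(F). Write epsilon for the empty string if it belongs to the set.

FIRST(A): from A->epsilon we get {epsilon}. So FIRST(A) = {epsilon}.
FIRST(J): from J->else A S we get {else}; from J->A true F we get {true}. So FIRST(J) = {else, true}.
FIRST(S): from S->F else Q we get {else, true}; from S->epsilon we get {epsilon}. So FIRST(S) = {epsilon, else, true}.
FIRST(F): from F->J we get {else, true}; from F->S we get {epsilon, else, true}; from F->else we get {else}. So FIRST(F) = {epsilon, else, true}.
FIRST(Q): from Q->F we get {epsilon, else, true}; from Q->J end we get {else, true}; from Q->epsilon we get {epsilon}. So FIRST(Q) = {epsilon, else, true}.

{epsilon, else, true}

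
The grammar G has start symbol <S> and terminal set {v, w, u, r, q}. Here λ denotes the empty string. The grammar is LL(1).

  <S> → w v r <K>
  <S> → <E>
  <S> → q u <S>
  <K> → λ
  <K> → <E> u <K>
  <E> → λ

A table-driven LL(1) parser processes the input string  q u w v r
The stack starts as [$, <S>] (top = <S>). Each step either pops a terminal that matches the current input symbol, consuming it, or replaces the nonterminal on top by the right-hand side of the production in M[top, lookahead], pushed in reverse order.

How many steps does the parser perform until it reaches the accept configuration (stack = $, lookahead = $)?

step 1: stack=$ <S>  input=q u w v r $  — expand <S> → q u <S>
step 2: stack=$ <S> u q  input=q u w v r $  — match q
step 3: stack=$ <S> u  input=u w v r $  — match u
step 4: stack=$ <S>  input=w v r $  — expand <S> → w v r <K>
step 5: stack=$ <K> r v w  input=w v r $  — match w
step 6: stack=$ <K> r v  input=v r $  — match v
step 7: stack=$ <K> r  input=r $  — match r
step 8: stack=$ <K>  input=$  — expand <K> → λ
Accept reached after 8 steps.

8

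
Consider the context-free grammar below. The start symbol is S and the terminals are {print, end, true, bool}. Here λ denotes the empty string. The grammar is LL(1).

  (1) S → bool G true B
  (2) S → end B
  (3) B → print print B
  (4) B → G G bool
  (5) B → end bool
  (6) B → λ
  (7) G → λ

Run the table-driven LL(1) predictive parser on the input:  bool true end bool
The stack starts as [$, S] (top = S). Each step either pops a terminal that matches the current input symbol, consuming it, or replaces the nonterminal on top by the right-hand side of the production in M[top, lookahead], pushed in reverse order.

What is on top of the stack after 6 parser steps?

step 1: stack=$ S  input=bool true end bool $  — expand S → bool G true B
step 2: stack=$ B true G bool  input=bool true end bool $  — match bool
step 3: stack=$ B true G  input=true end bool $  — expand G → λ
step 4: stack=$ B true  input=true end bool $  — match true
step 5: stack=$ B  input=end bool $  — expand B → end bool
step 6: stack=$ bool end  input=end bool $  — match end
Stack after step 6: $ bool (top = bool).

bool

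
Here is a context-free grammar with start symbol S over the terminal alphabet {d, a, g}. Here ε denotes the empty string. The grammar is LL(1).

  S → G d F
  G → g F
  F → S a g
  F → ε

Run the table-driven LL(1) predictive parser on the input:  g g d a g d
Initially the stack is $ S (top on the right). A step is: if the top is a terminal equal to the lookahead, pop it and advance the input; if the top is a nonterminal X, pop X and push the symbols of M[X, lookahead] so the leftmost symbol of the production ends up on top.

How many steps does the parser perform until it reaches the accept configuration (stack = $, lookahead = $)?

14

step 1: stack=$ S  input=g g d a g d $  — expand S → G d F
step 2: stack=$ F d G  input=g g d a g d $  — expand G → g F
step 3: stack=$ F d F g  input=g g d a g d $  — match g
step 4: stack=$ F d F  input=g d a g d $  — expand F → S a g
step 5: stack=$ F d g a S  input=g d a g d $  — expand S → G d F
step 6: stack=$ F d g a F d G  input=g d a g d $  — expand G → g F
step 7: stack=$ F d g a F d F g  input=g d a g d $  — match g
step 8: stack=$ F d g a F d F  input=d a g d $  — expand F → ε
step 9: stack=$ F d g a F d  input=d a g d $  — match d
step 10: stack=$ F d g a F  input=a g d $  — expand F → ε
step 11: stack=$ F d g a  input=a g d $  — match a
step 12: stack=$ F d g  input=g d $  — match g
step 13: stack=$ F d  input=d $  — match d
step 14: stack=$ F  input=$  — expand F → ε
Accept reached after 14 steps.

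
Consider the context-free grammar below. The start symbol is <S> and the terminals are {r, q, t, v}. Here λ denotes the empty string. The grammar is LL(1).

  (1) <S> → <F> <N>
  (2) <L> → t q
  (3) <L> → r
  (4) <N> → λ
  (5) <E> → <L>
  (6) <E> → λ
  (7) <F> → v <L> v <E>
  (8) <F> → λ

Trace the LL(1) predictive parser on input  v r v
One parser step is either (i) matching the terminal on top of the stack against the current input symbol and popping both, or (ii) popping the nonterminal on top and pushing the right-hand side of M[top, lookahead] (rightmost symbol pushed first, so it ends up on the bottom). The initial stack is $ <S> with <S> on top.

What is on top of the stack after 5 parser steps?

v

step 1: stack=$ <S>  input=v r v $  — expand <S> → <F> <N>
step 2: stack=$ <N> <F>  input=v r v $  — expand <F> → v <L> v <E>
step 3: stack=$ <N> <E> v <L> v  input=v r v $  — match v
step 4: stack=$ <N> <E> v <L>  input=r v $  — expand <L> → r
step 5: stack=$ <N> <E> v r  input=r v $  — match r
Stack after step 5: $ <N> <E> v (top = v).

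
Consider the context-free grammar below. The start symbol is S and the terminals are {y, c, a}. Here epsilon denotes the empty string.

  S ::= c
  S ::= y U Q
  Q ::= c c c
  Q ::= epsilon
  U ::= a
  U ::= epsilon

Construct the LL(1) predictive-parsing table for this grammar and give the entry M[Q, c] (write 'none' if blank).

FIRST(S) = {c, y}
FIRST(Q) = {epsilon, c}
FIRST(U) = {epsilon, a}
FOLLOW(S) includes $ since S is the start symbol.
FOLLOW(S): S appears on no right-hand side. Thus FOLLOW(S) = {$}.
FOLLOW(Q): in S::=y U Q, the suffix after Q is empty, so FOLLOW(Q) ⊇ FOLLOW(S) = {$}. Thus FOLLOW(Q) = {$}.
For Q ::= c c c: FIRST(c c c) = {c}, so it goes in M[Q, t] for t ∈ {c}.
For Q ::= epsilon: FIRST(epsilon) = {epsilon}, so it goes in M[Q, t] for t ∈ {}; since epsilon ∈ FIRST, also for every t ∈ FOLLOW(Q) = {$}.

Q ::= c c c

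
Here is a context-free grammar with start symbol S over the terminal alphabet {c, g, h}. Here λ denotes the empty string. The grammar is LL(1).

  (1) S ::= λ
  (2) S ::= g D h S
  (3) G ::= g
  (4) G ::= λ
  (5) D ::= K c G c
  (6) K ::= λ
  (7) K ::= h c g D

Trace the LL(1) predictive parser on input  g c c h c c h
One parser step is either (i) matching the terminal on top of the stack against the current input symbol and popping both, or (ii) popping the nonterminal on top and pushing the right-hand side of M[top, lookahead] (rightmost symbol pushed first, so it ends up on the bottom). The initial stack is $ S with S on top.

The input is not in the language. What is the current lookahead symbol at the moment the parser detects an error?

     Stack          Input            Action
  1  $ S            g c c h c c h $  expand S ::= g D h S
  2  $ S h D g      g c c h c c h $  match g
  3  $ S h D        c c h c c h $    expand D ::= K c G c
  4  $ S h c G c K  c c h c c h $    expand K ::= λ
  5  $ S h c G c    c c h c c h $    match c
  6  $ S h c G      c h c c h $      expand G ::= λ
  7  $ S h c        c h c c h $      match c
  8  $ S h          h c c h $        match h
  9  $ S            c c h $          error: M[S, c] is empty

c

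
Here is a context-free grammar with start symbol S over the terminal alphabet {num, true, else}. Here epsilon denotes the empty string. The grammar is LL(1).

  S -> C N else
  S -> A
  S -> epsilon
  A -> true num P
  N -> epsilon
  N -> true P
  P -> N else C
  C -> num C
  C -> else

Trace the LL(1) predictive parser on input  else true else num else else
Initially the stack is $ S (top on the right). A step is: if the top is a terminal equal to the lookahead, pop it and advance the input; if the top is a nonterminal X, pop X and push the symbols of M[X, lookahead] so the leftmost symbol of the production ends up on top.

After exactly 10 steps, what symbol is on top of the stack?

step 1: stack=$ S  input=else true else num else else $  — expand S -> C N else
step 2: stack=$ else N C  input=else true else num else else $  — expand C -> else
step 3: stack=$ else N else  input=else true else num else else $  — match else
step 4: stack=$ else N  input=true else num else else $  — expand N -> true P
step 5: stack=$ else P true  input=true else num else else $  — match true
step 6: stack=$ else P  input=else num else else $  — expand P -> N else C
step 7: stack=$ else C else N  input=else num else else $  — expand N -> epsilon
step 8: stack=$ else C else  input=else num else else $  — match else
step 9: stack=$ else C  input=num else else $  — expand C -> num C
step 10: stack=$ else C num  input=num else else $  — match num
Stack after step 10: $ else C (top = C).

C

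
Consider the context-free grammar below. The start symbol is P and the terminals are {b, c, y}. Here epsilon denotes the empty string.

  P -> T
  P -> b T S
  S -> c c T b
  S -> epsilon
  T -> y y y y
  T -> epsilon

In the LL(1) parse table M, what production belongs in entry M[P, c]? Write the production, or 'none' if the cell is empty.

none

FIRST(S): from S->c c T b we get {c}; from S->epsilon we get {epsilon}. So FIRST(S) = {epsilon, c}.
FIRST(T): from T->y y y y we get {y}; from T->epsilon we get {epsilon}. So FIRST(T) = {epsilon, y}.
FIRST(P): from P->T we get {epsilon, y}; from P->b T S we get {b}. So FIRST(P) = {epsilon, b, y}.
FOLLOW(P) includes $ since P is the start symbol.
FOLLOW(P): P appears on no right-hand side. Thus FOLLOW(P) = {$}.
For P -> T: FIRST(T) = {epsilon, y}, so it goes in M[P, t] for t ∈ {y}; since epsilon ∈ FIRST, also for every t ∈ FOLLOW(P) = {$}.
For P -> b T S: FIRST(b T S) = {b}, so it goes in M[P, t] for t ∈ {b}.
None of these place a production in M[P, c].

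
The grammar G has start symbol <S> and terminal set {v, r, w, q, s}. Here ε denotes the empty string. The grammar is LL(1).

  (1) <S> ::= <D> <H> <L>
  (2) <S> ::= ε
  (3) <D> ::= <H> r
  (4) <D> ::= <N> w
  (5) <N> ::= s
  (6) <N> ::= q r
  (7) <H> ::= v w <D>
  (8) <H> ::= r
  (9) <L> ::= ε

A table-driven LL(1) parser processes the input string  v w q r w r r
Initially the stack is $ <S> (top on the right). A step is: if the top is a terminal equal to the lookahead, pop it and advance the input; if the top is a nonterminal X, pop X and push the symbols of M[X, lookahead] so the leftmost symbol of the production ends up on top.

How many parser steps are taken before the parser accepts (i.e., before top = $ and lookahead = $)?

step 1: stack=$ <S>  input=v w q r w r r $  — expand <S> ::= <D> <H> <L>
step 2: stack=$ <L> <H> <D>  input=v w q r w r r $  — expand <D> ::= <H> r
step 3: stack=$ <L> <H> r <H>  input=v w q r w r r $  — expand <H> ::= v w <D>
step 4: stack=$ <L> <H> r <D> w v  input=v w q r w r r $  — match v
step 5: stack=$ <L> <H> r <D> w  input=w q r w r r $  — match w
step 6: stack=$ <L> <H> r <D>  input=q r w r r $  — expand <D> ::= <N> w
step 7: stack=$ <L> <H> r w <N>  input=q r w r r $  — expand <N> ::= q r
step 8: stack=$ <L> <H> r w r q  input=q r w r r $  — match q
step 9: stack=$ <L> <H> r w r  input=r w r r $  — match r
step 10: stack=$ <L> <H> r w  input=w r r $  — match w
step 11: stack=$ <L> <H> r  input=r r $  — match r
step 12: stack=$ <L> <H>  input=r $  — expand <H> ::= r
step 13: stack=$ <L> r  input=r $  — match r
step 14: stack=$ <L>  input=$  — expand <L> ::= ε
Accept reached after 14 steps.

14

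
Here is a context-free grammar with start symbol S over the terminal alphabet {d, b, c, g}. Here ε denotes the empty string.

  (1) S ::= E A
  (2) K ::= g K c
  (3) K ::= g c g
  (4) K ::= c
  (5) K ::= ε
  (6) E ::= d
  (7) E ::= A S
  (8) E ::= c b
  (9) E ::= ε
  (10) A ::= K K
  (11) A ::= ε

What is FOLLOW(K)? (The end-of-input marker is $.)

{$, c, d, g}

FIRST(K): from K::=g K c we get {g}; from K::=g c g we get {g}; from K::=c we get {c}; from K::=ε we get {ε}. So FIRST(K) = {ε, c, g}.
FIRST(A): from A::=K K we get {ε, c, g}; from A::=ε we get {ε}. So FIRST(A) = {ε, c, g}.
FIRST(S): from S::=E A we get {ε, c, d, g}. So FIRST(S) = {ε, c, d, g}.
FIRST(E): from E::=d we get {d}; from E::=A S we get {ε, c, d, g}; from E::=c b we get {c}; from E::=ε we get {ε}. So FIRST(E) = {ε, c, d, g}.
FOLLOW(S) includes $ since S is the start symbol.
FOLLOW(S): in E::=A S, the suffix after S is empty, so FOLLOW(S) ⊇ FOLLOW(E) = {$, c, g}. Thus FOLLOW(S) = {$, c, g}.
FOLLOW(E): in S::=E A, E is followed by A with FIRST {ε, c, g}; in S::=E A, the suffix after E is nullable, so FOLLOW(E) ⊇ FOLLOW(S) = {$, c, g}. Thus FOLLOW(E) = {$, c, g}.
FOLLOW(A): in S::=E A, the suffix after A is empty, so FOLLOW(A) ⊇ FOLLOW(S) = {$, c, g}; in E::=A S, A is followed by S with FIRST {ε, c, d, g}; in E::=A S, the suffix after A is nullable, so FOLLOW(A) ⊇ FOLLOW(E) = {$, c, g}. Thus FOLLOW(A) = {$, c, d, g}.
FOLLOW(K): in K::=g K c, K is followed by c with FIRST {c}; in A::=K K (occurrence 1), K is followed by K with FIRST {ε, c, g}; in A::=K K (occurrence 1), the suffix after K is nullable, so FOLLOW(K) ⊇ FOLLOW(A) = {$, c, d, g}; in A::=K K (occurrence 2), the suffix after K is empty, so FOLLOW(K) ⊇ FOLLOW(A) = {$, c, d, g}. Thus FOLLOW(K) = {$, c, d, g}.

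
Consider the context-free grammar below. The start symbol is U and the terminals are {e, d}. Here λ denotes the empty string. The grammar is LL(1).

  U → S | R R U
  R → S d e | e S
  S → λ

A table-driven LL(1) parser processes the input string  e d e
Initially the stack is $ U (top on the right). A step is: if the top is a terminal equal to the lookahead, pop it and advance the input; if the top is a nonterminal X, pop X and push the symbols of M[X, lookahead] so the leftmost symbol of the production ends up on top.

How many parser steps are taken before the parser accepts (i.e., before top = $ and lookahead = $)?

step 1: stack=$ U  input=e d e $  — expand U → R R U
step 2: stack=$ U R R  input=e d e $  — expand R → e S
step 3: stack=$ U R S e  input=e d e $  — match e
step 4: stack=$ U R S  input=d e $  — expand S → λ
step 5: stack=$ U R  input=d e $  — expand R → S d e
step 6: stack=$ U e d S  input=d e $  — expand S → λ
step 7: stack=$ U e d  input=d e $  — match d
step 8: stack=$ U e  input=e $  — match e
step 9: stack=$ U  input=$  — expand U → S
step 10: stack=$ S  input=$  — expand S → λ
Accept reached after 10 steps.

10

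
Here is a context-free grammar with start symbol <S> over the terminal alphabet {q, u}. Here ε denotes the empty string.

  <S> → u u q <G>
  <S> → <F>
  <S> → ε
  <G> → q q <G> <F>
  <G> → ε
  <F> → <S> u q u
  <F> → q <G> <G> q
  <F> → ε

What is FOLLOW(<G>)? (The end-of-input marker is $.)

FIRST(<G>): from <G>→q q <G> <F> we get {q}; from <G>→ε we get {ε}. So FIRST(<G>) = {ε, q}.
FIRST(<S>): from <S>→u u q <G> we get {u}; from <S>→<F> we get {ε, q, u}; from <S>→ε we get {ε}. So FIRST(<S>) = {ε, q, u}.
FIRST(<F>): from <F>→<S> u q u we get {q, u}; from <F>→q <G> <G> q we get {q}; from <F>→ε we get {ε}. So FIRST(<F>) = {ε, q, u}.
FOLLOW(<S>) includes $ since <S> is the start symbol.
FOLLOW(<S>): in <F>→<S> u q u, <S> is followed by u q u with FIRST {u}. Thus FOLLOW(<S>) = {$, u}.
FOLLOW(<G>): in <S>→u u q <G>, the suffix after <G> is empty, so FOLLOW(<G>) ⊇ FOLLOW(<S>) = {$, u}; in <G>→q q <G> <F>, <G> is followed by <F> with FIRST {ε, q, u}; in <G>→q q <G> <F>, the suffix after <G> is nullable (adds nothing new); in <F>→q <G> <G> q (occurrence 1), <G> is followed by <G> q with FIRST {q}; in <F>→q <G> <G> q (occurrence 2), <G> is followed by q with FIRST {q}. Thus FOLLOW(<G>) = {$, q, u}.
FOLLOW(<F>): in <S>→<F>, the suffix after <F> is empty, so FOLLOW(<F>) ⊇ FOLLOW(<S>) = {$, u}; in <G>→q q <G> <F>, the suffix after <F> is empty, so FOLLOW(<F>) ⊇ FOLLOW(<G>) = {$, q, u}. Thus FOLLOW(<F>) = {$, q, u}.

{$, q, u}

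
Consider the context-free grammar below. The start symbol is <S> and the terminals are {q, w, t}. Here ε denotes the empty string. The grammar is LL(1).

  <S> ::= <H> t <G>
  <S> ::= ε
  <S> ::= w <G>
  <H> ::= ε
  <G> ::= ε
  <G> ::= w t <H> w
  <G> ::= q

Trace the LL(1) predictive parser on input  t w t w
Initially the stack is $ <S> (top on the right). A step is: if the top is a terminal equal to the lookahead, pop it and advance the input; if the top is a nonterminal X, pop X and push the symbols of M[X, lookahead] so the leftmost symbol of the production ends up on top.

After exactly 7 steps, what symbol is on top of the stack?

w

step 1: stack=$ <S>  input=t w t w $  — expand <S> ::= <H> t <G>
step 2: stack=$ <G> t <H>  input=t w t w $  — expand <H> ::= ε
step 3: stack=$ <G> t  input=t w t w $  — match t
step 4: stack=$ <G>  input=w t w $  — expand <G> ::= w t <H> w
step 5: stack=$ w <H> t w  input=w t w $  — match w
step 6: stack=$ w <H> t  input=t w $  — match t
step 7: stack=$ w <H>  input=w $  — expand <H> ::= ε
Stack after step 7: $ w (top = w).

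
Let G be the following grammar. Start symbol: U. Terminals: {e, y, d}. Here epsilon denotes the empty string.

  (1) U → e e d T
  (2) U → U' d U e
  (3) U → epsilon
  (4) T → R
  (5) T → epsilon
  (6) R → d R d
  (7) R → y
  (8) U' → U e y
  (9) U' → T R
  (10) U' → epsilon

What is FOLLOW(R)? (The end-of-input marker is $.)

{$, d, e, y}

FIRST(R): from R→d R d we get {d}; from R→y we get {y}. So FIRST(R) = {d, y}.
FIRST(T): from T→R we get {d, y}; from T→epsilon we get {epsilon}. So FIRST(T) = {epsilon, d, y}.
FIRST(U): from U→e e d T we get {e}; from U→U' d U e we get {d, e, y}; from U→epsilon we get {epsilon}. So FIRST(U) = {epsilon, d, e, y}.
FIRST(U'): from U'→U e y we get {d, e, y}; from U'→T R we get {d, y}; from U'→epsilon we get {epsilon}. So FIRST(U') = {epsilon, d, e, y}.
FOLLOW(U) includes $ since U is the start symbol.
FOLLOW(U): in U→U' d U e, U is followed by e with FIRST {e}; in U'→U e y, U is followed by e y with FIRST {e}. Thus FOLLOW(U) = {$, e}.
FOLLOW(T): in U→e e d T, the suffix after T is empty, so FOLLOW(T) ⊇ FOLLOW(U) = {$, e}; in U'→T R, T is followed by R with FIRST {d, y}. Thus FOLLOW(T) = {$, d, e, y}.
FOLLOW(U'): in U→U' d U e, U' is followed by d U e with FIRST {d}. Thus FOLLOW(U') = {d}.
FOLLOW(R): in T→R, the suffix after R is empty, so FOLLOW(R) ⊇ FOLLOW(T) = {$, d, e, y}; in R→d R d, R is followed by d with FIRST {d}; in U'→T R, the suffix after R is empty, so FOLLOW(R) ⊇ FOLLOW(U') = {d}. Thus FOLLOW(R) = {$, d, e, y}.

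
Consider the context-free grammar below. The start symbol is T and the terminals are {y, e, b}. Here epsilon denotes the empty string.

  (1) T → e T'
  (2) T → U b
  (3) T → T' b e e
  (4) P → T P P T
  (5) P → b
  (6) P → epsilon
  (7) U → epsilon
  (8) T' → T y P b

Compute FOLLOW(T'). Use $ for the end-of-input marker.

FIRST(U) = {epsilon}
FIRST(T) = {b, e}  (via U b, T' b e e)
FIRST(P) = {epsilon, b, e}  (via T P P T)
FIRST(T') = {b, e}  (via T y P b)
FOLLOW(T) includes $ since T is the start symbol.
FOLLOW(P): in P→T P P T (occurrence 1), P is followed by P T with FIRST {b, e}; in P→T P P T (occurrence 2), P is followed by T with FIRST {b, e}; in T'→T y P b, P is followed by b with FIRST {b}. Thus FOLLOW(P) = {b, e}.
FOLLOW(T): in P→T P P T (occurrence 1), T is followed by P P T with FIRST {b, e}; in P→T P P T (occurrence 2), the suffix after T is empty, so FOLLOW(T) ⊇ FOLLOW(P) = {b, e}; in T'→T y P b, T is followed by y P b with FIRST {y}. Thus FOLLOW(T) = {$, b, e, y}.
FOLLOW(U): in T→U b, U is followed by b with FIRST {b}. Thus FOLLOW(U) = {b}.
FOLLOW(T'): in T→e T', the suffix after T' is empty, so FOLLOW(T') ⊇ FOLLOW(T) = {$, b, e, y}; in T→T' b e e, T' is followed by b e e with FIRST {b}. Thus FOLLOW(T') = {$, b, e, y}.

{$, b, e, y}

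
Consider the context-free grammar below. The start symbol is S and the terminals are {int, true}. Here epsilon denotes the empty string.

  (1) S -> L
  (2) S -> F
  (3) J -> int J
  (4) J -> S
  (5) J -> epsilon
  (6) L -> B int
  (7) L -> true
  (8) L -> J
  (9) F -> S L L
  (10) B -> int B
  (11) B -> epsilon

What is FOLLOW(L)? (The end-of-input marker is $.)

{$, int, true}

FIRST(B): from B->int B we get {int}; from B->epsilon we get {epsilon}. So FIRST(B) = {epsilon, int}.
FIRST(S): from S->L we get {epsilon, int, true}; from S->F we get {epsilon, int, true}. So FIRST(S) = {epsilon, int, true}.
FIRST(J): from J->int J we get {int}; from J->S we get {epsilon, int, true}; from J->epsilon we get {epsilon}. So FIRST(J) = {epsilon, int, true}.
FIRST(L): from L->B int we get {int}; from L->true we get {true}; from L->J we get {epsilon, int, true}. So FIRST(L) = {epsilon, int, true}.
FIRST(F): from F->S L L we get {epsilon, int, true}. So FIRST(F) = {epsilon, int, true}.
FOLLOW(S) includes $ since S is the start symbol.
FOLLOW(B): in L->B int, B is followed by int with FIRST {int}; in B->int B, the suffix after B is empty (adds nothing new). Thus FOLLOW(B) = {int}.
FOLLOW(S): in J->S, the suffix after S is empty, so FOLLOW(S) ⊇ FOLLOW(J) = {$, int, true}; in F->S L L, S is followed by L L with FIRST {epsilon, int, true}; in F->S L L, the suffix after S is nullable, so FOLLOW(S) ⊇ FOLLOW(F) = {$, int, true}. Thus FOLLOW(S) = {$, int, true}.
FOLLOW(F): in S->F, the suffix after F is empty, so FOLLOW(F) ⊇ FOLLOW(S) = {$, int, true}. Thus FOLLOW(F) = {$, int, true}.
FOLLOW(L): in S->L, the suffix after L is empty, so FOLLOW(L) ⊇ FOLLOW(S) = {$, int, true}; in F->S L L (occurrence 1), L is followed by L with FIRST {epsilon, int, true}; in F->S L L (occurrence 1), the suffix after L is nullable, so FOLLOW(L) ⊇ FOLLOW(F) = {$, int, true}; in F->S L L (occurrence 2), the suffix after L is empty, so FOLLOW(L) ⊇ FOLLOW(F) = {$, int, true}. Thus FOLLOW(L) = {$, int, true}.
FOLLOW(J): in J->int J, the suffix after J is empty (adds nothing new); in L->J, the suffix after J is empty, so FOLLOW(J) ⊇ FOLLOW(L) = {$, int, true}. Thus FOLLOW(J) = {$, int, true}.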